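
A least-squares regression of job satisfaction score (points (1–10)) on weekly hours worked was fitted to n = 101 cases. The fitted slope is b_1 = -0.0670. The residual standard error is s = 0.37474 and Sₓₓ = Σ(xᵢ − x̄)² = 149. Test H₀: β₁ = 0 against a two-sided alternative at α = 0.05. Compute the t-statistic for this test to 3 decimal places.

SE(b_1) = s/√Sₓₓ = 0.37474/√149 = 0.0306999.
t = -0.0670 / 0.0306999 = -2.182.
df = n − 2 = 99.
Two-sided p ≈ 0.0314, which is < 0.05, so reject H₀.
There is evidence that weekly hours worked is associated with job satisfaction score.

t = -2.182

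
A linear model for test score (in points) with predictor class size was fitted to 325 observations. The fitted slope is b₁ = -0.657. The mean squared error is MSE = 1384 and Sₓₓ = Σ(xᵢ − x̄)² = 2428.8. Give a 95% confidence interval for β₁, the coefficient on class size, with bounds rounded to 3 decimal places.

SE(b₁) = √(MSE/Sₓₓ) = √(1384/2428.8) = 0.75487.
df = n − 2 = 323.
t* = t_{0.025, 323} = 1.967336.
Margin = t* × SE = 1.967336 × 0.75487 = 1.48508.
CI: -0.657 ± 1.48508 → (-2.142, 0.828).
With 95% confidence, each one-unit increase in class size is associated with a change of between -2.142 and 0.828 points in test score.

(-2.142, 0.828)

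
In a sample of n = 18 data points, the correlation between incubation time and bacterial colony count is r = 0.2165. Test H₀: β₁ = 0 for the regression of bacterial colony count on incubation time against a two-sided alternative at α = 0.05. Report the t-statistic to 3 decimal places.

t = r·√(n − 2)/√(1 − r²) = 0.2165·√16/√0.953128 = 0.887.
df = n − 2 = 16.
Two-sided p ≈ 0.3882, which is ≥ 0.05, so fail to reject H₀.
The data do not give significant evidence of a linear association between incubation time and bacterial colony count.

t = 0.887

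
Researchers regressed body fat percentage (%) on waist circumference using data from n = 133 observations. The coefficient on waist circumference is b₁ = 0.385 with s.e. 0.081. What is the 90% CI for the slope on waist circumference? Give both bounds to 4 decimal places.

df = n − 2 = 133 − 2 = 131.
t* = t_{0.05, 131} = 1.656569.
Margin = t* × SE = 1.656569 × 0.081 = 0.134182.
CI: 0.385 ± 0.134182 → (0.2508, 0.5192).
With 90% confidence, each one-unit increase in waist circumference is associated with a change of between 0.2508 and 0.5192 % in body fat percentage.

(0.2508, 0.5192)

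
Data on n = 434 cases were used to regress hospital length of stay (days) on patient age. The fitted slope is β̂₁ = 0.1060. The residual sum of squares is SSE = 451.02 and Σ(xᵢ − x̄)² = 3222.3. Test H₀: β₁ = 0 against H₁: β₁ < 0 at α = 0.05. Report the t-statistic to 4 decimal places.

t = 5.8889

MSE = SSE/(n − 2) = 451.02/432 = 1.04403.
SE(β̂₁) = √(MSE/Sₓₓ) = √(1.04403/3222.3) = 0.018.
t = 0.1060 / 0.018 = 5.8889.
df = n − 2 = 432.
One-sided p ≈ 1.0000, which is ≥ 0.05, so fail to reject H₀.
The data do not give significant evidence that the true slope on patient age is negative.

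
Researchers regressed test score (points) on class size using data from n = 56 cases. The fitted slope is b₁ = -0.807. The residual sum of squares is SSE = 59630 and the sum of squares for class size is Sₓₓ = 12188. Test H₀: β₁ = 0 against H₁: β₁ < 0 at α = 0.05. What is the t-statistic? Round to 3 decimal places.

t = -2.681

MSE = SSE/(n − 2) = 59630/54 = 1104.26.
SE(b₁) = √(MSE/Sₓₓ) = √(1104.26/12188) = 0.301002.
t = -0.807 / 0.301002 = -2.681.
df = n − 2 = 54.
One-sided p ≈ 0.0049, which is < 0.05, so reject H₀.
There is evidence that the true slope on class size is negative.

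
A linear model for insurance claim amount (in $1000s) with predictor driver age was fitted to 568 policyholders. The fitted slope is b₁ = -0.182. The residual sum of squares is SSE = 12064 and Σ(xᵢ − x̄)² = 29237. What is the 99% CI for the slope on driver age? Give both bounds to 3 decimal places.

(-0.252, -0.112)

MSE = SSE/(n − 2) = 12064/566 = 21.3145.
SE(b₁) = √(MSE/Sₓₓ) = √(21.3145/29237) = 0.0270005.
df = n − 2 = 566.
t* = t_{0.005, 566} = 2.584543.
Margin = t* × SE = 2.584543 × 0.0270005 = 0.06978.
CI: -0.182 ± 0.06978 → (-0.252, -0.112).
With 99% confidence, each one-unit increase in driver age is associated with a change of between -0.252 and -0.112 $1000s in insurance claim amount.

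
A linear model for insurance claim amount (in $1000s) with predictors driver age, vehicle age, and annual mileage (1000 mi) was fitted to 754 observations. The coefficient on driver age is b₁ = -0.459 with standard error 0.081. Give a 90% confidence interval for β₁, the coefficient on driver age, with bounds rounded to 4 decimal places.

df = n − k − 1 = 754 − 3 − 1 = 750.
t* = t_{0.05, 750} = 1.646888.
Margin = t* × SE = 1.646888 × 0.081 = 0.133398.
CI: -0.459 ± 0.133398 → (-0.5924, -0.3256).
With 90% confidence, each one-unit increase in driver age is associated with a change of between -0.5924 and -0.3256 $1000s in insurance claim amount, holding the other predictors fixed.

(-0.5924, -0.3256)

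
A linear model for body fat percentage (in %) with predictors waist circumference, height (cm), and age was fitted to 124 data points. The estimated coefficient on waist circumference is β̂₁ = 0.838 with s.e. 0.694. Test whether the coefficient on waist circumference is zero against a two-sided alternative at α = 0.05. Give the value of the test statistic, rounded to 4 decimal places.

H₀: β₁ = 0 vs H₁: β₁ ≠ 0.
t = (β̂₁ − β₁⁰)/SE = 0.838 / 0.694 = 1.2075.
df = n − k − 1 = 124 − 3 − 1 = 120.
Two-sided p ≈ 0.2296, which is ≥ 0.05, so fail to reject H₀.
The data do not give significant evidence of an association between waist circumference and body fat percentage, after adjusting for the other predictors.

t = 1.2075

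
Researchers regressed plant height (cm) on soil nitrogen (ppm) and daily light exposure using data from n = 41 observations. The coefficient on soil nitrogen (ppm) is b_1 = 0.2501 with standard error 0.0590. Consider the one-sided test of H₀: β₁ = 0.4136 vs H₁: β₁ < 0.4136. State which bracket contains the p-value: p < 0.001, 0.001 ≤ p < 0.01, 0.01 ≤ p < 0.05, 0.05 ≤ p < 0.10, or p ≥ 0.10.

t = (0.2501 − 0.4136) / 0.0590 = -2.771.
df = n − k − 1 = 41 − 2 − 1 = 38.
One-sided p = P(T_{38} < t) ≈ 0.0043.
So 0.001 ≤ p < 0.01.

0.001 ≤ p < 0.01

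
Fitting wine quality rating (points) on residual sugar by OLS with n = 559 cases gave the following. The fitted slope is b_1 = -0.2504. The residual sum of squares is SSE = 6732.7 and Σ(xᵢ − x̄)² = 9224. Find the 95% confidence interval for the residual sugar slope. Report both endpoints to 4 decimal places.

(-0.3215, -0.1793)

MSE = SSE/(n − 2) = 6732.7/557 = 12.0874.
SE(b_1) = √(MSE/Sₓₓ) = √(12.0874/9224) = 0.0361999.
df = n − 2 = 557.
t* = t_{0.025, 557} = 1.964232.
Margin = t* × SE = 1.964232 × 0.0361999 = 0.071105.
CI: -0.2504 ± 0.071105 → (-0.3215, -0.1793).
With 95% confidence, each one-unit increase in residual sugar is associated with a change of between -0.3215 and -0.1793 points in wine quality rating.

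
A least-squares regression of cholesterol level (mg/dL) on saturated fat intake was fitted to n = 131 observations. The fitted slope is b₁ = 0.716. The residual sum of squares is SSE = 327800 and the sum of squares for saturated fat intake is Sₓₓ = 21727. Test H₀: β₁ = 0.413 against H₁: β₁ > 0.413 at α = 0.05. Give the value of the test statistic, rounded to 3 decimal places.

t = 0.886

MSE = SSE/(n − 2) = 327800/129 = 2541.09.
SE(b₁) = √(MSE/Sₓₓ) = √(2541.09/21727) = 0.341987.
t = (0.716 − 0.413) / 0.341987 = 0.886.
df = n − 2 = 129.
One-sided p ≈ 0.1886, which is ≥ 0.05, so fail to reject H₀.
The data do not give significant evidence that the true slope on saturated fat intake exceeds 0.413 mg/dL per unit.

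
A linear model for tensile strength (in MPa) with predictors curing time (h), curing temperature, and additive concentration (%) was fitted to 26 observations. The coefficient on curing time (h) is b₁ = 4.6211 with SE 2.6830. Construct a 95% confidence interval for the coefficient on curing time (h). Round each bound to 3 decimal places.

df = n − k − 1 = 26 − 3 − 1 = 22.
t* = t_{0.025, 22} = 2.073873.
Margin = t* × SE = 2.073873 × 2.6830 = 5.56420.
CI: 4.6211 ± 5.56420 → (-0.943, 10.185).
With 95% confidence, each one-unit increase in curing time (h) is associated with a change of between -0.943 and 10.185 MPa in tensile strength, holding the other predictors fixed.

(-0.943, 10.185)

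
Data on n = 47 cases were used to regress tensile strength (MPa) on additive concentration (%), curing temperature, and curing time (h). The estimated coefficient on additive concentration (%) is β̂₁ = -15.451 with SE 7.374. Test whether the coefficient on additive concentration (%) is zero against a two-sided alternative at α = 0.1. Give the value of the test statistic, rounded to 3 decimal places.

t = -2.095

H₀: β₁ = 0 vs H₁: β₁ ≠ 0.
t = (β̂₁ − β₁⁰)/SE = -15.451 / 7.374 = -2.095.
df = n − k − 1 = 47 − 3 − 1 = 43.
Two-sided p ≈ 0.0421, which is < 0.1, so reject H₀.
There is evidence that additive concentration (%) is associated with tensile strength, holding the other predictors fixed.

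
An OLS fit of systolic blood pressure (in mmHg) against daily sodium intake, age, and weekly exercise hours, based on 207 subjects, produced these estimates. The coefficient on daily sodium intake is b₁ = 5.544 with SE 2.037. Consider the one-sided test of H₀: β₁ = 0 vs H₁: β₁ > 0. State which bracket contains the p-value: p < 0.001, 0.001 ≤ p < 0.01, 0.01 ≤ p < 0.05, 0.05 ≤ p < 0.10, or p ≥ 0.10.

0.001 ≤ p < 0.01

t = 5.544 / 2.037 = 2.722.
df = n − k − 1 = 207 − 3 − 1 = 203.
One-sided p = P(T_{203} > t) ≈ 0.0035.
So 0.001 ≤ p < 0.01.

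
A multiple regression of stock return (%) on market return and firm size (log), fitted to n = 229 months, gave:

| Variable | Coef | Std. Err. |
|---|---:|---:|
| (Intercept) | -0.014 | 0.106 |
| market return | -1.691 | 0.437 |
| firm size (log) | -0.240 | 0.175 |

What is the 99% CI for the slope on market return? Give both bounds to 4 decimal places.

(-2.8262, -0.5558)

Read off: b = -1.691, SE = 0.437 for market return.
df = n − k − 1 = 229 − 2 − 1 = 226.
t* = t_{0.005, 226} = 2.597758.
Margin = t* × SE = 2.597758 × 0.437 = 1.135220.
CI: -1.691 ± 1.135220 → (-2.8262, -0.5558).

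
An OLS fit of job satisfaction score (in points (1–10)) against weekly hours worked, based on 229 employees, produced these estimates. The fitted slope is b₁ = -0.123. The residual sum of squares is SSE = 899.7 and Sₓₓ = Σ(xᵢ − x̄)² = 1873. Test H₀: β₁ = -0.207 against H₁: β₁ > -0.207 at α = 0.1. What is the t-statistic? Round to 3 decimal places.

MSE = SSE/(n − 2) = 899.7/227 = 3.96344.
SE(b₁) = √(MSE/Sₓₓ) = √(3.96344/1873) = 0.046001.
t = (-0.123 − (-0.207)) / 0.046001 = 1.826.
df = n − 2 = 227.
One-sided p ≈ 0.0346, which is < 0.1, so reject H₀.
There is evidence that the true slope on weekly hours worked exceeds -0.207 points (1–10) per unit.

t = 1.826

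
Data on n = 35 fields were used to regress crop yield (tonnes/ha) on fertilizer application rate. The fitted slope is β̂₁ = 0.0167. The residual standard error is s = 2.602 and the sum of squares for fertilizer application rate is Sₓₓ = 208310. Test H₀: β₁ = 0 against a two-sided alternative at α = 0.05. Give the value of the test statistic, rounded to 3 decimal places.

t = 2.929

SE(β̂₁) = s/√Sₓₓ = 2.602/√208310 = 0.00570102.
t = 0.0167 / 0.00570102 = 2.929.
df = n − 2 = 33.
Two-sided p ≈ 0.0061, which is < 0.05, so reject H₀.
There is evidence that fertilizer application rate is associated with crop yield.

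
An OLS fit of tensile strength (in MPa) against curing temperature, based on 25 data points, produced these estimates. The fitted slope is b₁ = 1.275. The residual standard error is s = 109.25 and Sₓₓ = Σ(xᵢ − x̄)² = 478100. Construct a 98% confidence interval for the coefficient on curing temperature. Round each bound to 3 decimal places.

SE(b₁) = s/√Sₓₓ = 109.25/√478100 = 0.158002.
df = n − 2 = 23.
t* = t_{0.01, 23} = 2.499867.
Margin = t* × SE = 2.499867 × 0.158002 = 0.39498.
CI: 1.275 ± 0.39498 → (0.880, 1.670).
With 98% confidence, each one-unit increase in curing temperature is associated with a change of between 0.880 and 1.670 MPa in tensile strength.

(0.880, 1.670)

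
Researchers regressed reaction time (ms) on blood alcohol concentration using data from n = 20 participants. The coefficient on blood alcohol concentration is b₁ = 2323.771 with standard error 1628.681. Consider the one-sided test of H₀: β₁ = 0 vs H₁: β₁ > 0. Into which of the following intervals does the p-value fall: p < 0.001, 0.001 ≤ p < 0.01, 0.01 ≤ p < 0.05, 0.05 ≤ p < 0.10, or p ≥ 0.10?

t = 2323.771 / 1628.681 = 1.427.
df = n − 2 = 20 − 2 = 18.
One-sided p = P(T_{18} > t) ≈ 0.0854.
So 0.05 ≤ p < 0.10.

0.05 ≤ p < 0.10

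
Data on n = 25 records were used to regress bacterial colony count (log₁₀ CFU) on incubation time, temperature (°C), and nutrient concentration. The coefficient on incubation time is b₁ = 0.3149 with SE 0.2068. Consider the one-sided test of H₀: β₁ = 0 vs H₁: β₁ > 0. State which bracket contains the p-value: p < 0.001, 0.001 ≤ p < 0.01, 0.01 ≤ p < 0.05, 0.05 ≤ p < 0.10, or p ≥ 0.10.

t = 0.3149 / 0.2068 = 1.523.
df = n − k − 1 = 25 − 3 − 1 = 21.
One-sided p = P(T_{21} > t) ≈ 0.0714.
So 0.05 ≤ p < 0.10.

0.05 ≤ p < 0.10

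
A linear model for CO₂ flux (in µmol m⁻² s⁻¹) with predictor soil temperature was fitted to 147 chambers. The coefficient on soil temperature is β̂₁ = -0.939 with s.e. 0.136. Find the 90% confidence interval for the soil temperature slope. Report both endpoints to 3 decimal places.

df = n − 2 = 147 − 2 = 145.
t* = t_{0.05, 145} = 1.65543.
Margin = t* × SE = 1.65543 × 0.136 = 0.22514.
CI: -0.939 ± 0.22514 → (-1.164, -0.714).
With 90% confidence, each one-unit increase in soil temperature is associated with a change of between -1.164 and -0.714 µmol m⁻² s⁻¹ in CO₂ flux.

(-1.164, -0.714)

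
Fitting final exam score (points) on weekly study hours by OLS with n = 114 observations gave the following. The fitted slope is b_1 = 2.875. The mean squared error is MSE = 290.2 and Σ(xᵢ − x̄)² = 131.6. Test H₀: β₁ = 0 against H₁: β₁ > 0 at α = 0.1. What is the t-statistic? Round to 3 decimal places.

t = 1.936

SE(b_1) = √(MSE/Sₓₓ) = √(290.2/131.6) = 1.48498.
t = 2.875 / 1.48498 = 1.936.
df = n − 2 = 112.
One-sided p ≈ 0.0277, which is < 0.1, so reject H₀.
There is evidence that the true slope on weekly study hours is positive.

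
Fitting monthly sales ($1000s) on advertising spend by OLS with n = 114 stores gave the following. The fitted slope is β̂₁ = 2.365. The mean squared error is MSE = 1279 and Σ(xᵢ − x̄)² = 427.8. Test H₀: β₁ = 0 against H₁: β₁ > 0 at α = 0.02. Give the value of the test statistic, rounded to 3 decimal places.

SE(β̂₁) = √(MSE/Sₓₓ) = √(1279/427.8) = 1.72908.
t = 2.365 / 1.72908 = 1.368.
df = n − 2 = 112.
One-sided p ≈ 0.0871, which is ≥ 0.02, so fail to reject H₀.
The data do not give significant evidence that the true slope on advertising spend is positive.

t = 1.368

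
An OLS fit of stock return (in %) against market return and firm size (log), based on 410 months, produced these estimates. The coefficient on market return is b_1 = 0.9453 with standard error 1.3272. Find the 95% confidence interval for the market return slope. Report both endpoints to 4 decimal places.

(-1.6637, 3.5543)

df = n − k − 1 = 410 − 2 − 1 = 407.
t* = t_{0.025, 407} = 1.96581.
Margin = t* × SE = 1.96581 × 1.3272 = 2.609023.
CI: 0.9453 ± 2.609023 → (-1.6637, 3.5543).
With 95% confidence, each one-unit increase in market return is associated with a change of between -1.6637 and 3.5543 % in stock return, holding the other predictors fixed.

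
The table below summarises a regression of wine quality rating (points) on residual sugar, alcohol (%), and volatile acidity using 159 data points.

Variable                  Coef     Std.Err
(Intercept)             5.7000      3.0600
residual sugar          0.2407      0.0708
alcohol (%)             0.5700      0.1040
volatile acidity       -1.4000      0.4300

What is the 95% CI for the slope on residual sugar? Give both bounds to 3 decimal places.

(0.101, 0.381)

Read off: b = 0.2407, SE = 0.0708 for residual sugar.
df = n − k − 1 = 159 − 3 − 1 = 155.
t* = t_{0.025, 155} = 1.975387.
Margin = t* × SE = 1.975387 × 0.0708 = 0.13986.
CI: 0.2407 ± 0.13986 → (0.101, 0.381).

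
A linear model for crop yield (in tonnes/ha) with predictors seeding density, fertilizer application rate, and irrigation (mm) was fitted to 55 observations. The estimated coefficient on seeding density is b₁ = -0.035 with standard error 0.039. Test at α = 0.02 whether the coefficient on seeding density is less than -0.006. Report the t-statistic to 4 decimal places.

H₀: β₁ = -0.006 vs H₁: β₁ < -0.006.
t = (b₁ − β₁⁰)/SE = (-0.035 − (-0.006)) / 0.039 = -0.7436.
df = n − k − 1 = 55 − 3 − 1 = 51.
One-sided p ≈ 0.2303, which is ≥ 0.02, so fail to reject H₀.
The data do not give significant evidence that the true slope on seeding density is below -0.006 tonnes/ha per unit, holding the other predictors fixed.

t = -0.7436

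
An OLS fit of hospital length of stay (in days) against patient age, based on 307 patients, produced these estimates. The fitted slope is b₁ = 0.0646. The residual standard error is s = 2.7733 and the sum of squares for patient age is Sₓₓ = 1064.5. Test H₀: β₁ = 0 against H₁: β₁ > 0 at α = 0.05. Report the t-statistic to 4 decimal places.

SE(b₁) = s/√Sₓₓ = 2.7733/√1064.5 = 0.085001.
t = 0.0646 / 0.085001 = 0.7600.
df = n − 2 = 305.
One-sided p ≈ 0.2239, which is ≥ 0.05, so fail to reject H₀.
The data do not give significant evidence that the true slope on patient age is positive.

t = 0.7600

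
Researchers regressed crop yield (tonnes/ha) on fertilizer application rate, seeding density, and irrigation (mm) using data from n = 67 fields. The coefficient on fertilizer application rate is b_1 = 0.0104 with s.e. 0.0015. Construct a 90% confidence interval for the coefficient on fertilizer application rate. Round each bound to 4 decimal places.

(0.0079, 0.0129)

df = n − k − 1 = 67 − 3 − 1 = 63.
t* = t_{0.05, 63} = 1.669402.
Margin = t* × SE = 1.669402 × 0.0015 = 0.002504.
CI: 0.0104 ± 0.002504 → (0.0079, 0.0129).
With 90% confidence, each one-unit increase in fertilizer application rate is associated with a change of between 0.0079 and 0.0129 tonnes/ha in crop yield, holding the other predictors fixed.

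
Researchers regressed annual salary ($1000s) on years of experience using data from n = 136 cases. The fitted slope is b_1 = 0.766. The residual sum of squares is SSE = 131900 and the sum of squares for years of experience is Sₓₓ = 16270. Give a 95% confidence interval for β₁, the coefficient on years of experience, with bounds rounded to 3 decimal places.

(0.280, 1.252)

MSE = SSE/(n − 2) = 131900/134 = 984.328.
SE(b_1) = √(MSE/Sₓₓ) = √(984.328/16270) = 0.245967.
df = n − 2 = 134.
t* = t_{0.025, 134} = 1.977826.
Margin = t* × SE = 1.977826 × 0.245967 = 0.48648.
CI: 0.766 ± 0.48648 → (0.280, 1.252).
With 95% confidence, each one-unit increase in years of experience is associated with a change of between 0.280 and 1.252 $1000s in annual salary.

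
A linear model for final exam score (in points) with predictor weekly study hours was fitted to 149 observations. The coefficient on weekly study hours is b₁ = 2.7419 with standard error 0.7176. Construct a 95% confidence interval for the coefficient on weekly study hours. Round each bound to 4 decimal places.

(1.3238, 4.1600)

df = n − 2 = 149 − 2 = 147.
t* = t_{0.025, 147} = 1.976233.
Margin = t* × SE = 1.976233 × 0.7176 = 1.418145.
CI: 2.7419 ± 1.418145 → (1.3238, 4.1600).
With 95% confidence, each one-unit increase in weekly study hours is associated with a change of between 1.3238 and 4.1600 points in final exam score.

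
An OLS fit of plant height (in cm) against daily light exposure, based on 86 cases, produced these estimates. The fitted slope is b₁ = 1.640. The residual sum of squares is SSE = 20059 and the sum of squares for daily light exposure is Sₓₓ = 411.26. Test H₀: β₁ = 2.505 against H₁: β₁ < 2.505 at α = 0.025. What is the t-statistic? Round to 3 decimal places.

MSE = SSE/(n − 2) = 20059/84 = 238.798.
SE(b₁) = √(MSE/Sₓₓ) = √(238.798/411.26) = 0.762003.
t = (1.640 − 2.505) / 0.762003 = -1.135.
df = n − 2 = 84.
One-sided p ≈ 0.1298, which is ≥ 0.025, so fail to reject H₀.
The data do not give significant evidence that the true slope on daily light exposure is below 2.505 cm per unit.

t = -1.135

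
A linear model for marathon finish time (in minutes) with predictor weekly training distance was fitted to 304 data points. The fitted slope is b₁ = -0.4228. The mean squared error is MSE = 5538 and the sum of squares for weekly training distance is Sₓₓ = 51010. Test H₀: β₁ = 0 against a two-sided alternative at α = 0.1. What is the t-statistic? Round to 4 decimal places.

SE(b₁) = √(MSE/Sₓₓ) = √(5538/51010) = 0.329495.
t = -0.4228 / 0.329495 = -1.2832.
df = n − 2 = 302.
Two-sided p ≈ 0.2004, which is ≥ 0.1, so fail to reject H₀.
The data do not give significant evidence of an association between weekly training distance and marathon finish time.

t = -1.2832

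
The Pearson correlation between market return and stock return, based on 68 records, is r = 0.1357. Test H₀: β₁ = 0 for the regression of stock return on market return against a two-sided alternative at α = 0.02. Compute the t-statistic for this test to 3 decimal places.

t = r·√(n − 2)/√(1 − r²) = 0.1357·√66/√0.981586 = 1.113.
df = n − 2 = 66.
Two-sided p ≈ 0.2699, which is ≥ 0.02, so fail to reject H₀.
The data do not give significant evidence of a linear association between market return and stock return.

t = 1.113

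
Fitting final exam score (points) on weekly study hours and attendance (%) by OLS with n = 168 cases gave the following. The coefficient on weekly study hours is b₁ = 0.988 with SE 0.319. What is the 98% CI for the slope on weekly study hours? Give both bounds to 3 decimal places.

(0.239, 1.737)

df = n − k − 1 = 168 − 2 − 1 = 165.
t* = t_{0.01, 165} = 2.34916.
Margin = t* × SE = 2.34916 × 0.319 = 0.74938.
CI: 0.988 ± 0.74938 → (0.239, 1.737).
With 98% confidence, each one-unit increase in weekly study hours is associated with a change of between 0.239 and 1.737 points in final exam score, holding the other predictors fixed.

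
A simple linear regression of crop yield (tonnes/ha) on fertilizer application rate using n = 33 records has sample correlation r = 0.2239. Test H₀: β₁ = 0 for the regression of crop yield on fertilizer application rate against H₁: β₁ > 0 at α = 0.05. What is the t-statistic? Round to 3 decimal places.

t = 1.279

t = r·√(n − 2)/√(1 − r²) = 0.2239·√31/√0.949869 = 1.279.
df = n − 2 = 31.
One-sided p ≈ 0.1052, which is ≥ 0.05, so fail to reject H₀.
The data do not give significant evidence of a linear association between fertilizer application rate and crop yield.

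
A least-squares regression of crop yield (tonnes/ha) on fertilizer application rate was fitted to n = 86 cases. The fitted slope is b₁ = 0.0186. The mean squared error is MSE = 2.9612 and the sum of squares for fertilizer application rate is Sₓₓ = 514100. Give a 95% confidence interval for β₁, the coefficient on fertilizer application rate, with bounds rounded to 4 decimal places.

(0.0138, 0.0234)

SE(b₁) = √(MSE/Sₓₓ) = √(2.9612/514100) = 0.00239999.
df = n − 2 = 84.
t* = t_{0.025, 84} = 1.98861.
Margin = t* × SE = 1.98861 × 0.00239999 = 0.004773.
CI: 0.0186 ± 0.004773 → (0.0138, 0.0234).
With 95% confidence, each one-unit increase in fertilizer application rate is associated with a change of between 0.0138 and 0.0234 tonnes/ha in crop yield.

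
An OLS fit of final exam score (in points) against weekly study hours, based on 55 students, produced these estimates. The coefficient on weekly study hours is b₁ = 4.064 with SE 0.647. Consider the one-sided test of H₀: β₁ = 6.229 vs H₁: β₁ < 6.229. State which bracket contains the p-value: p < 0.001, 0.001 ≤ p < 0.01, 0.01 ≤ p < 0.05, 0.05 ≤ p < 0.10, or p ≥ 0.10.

p < 0.001

t = (4.064 − 6.229) / 0.647 = -3.346.
df = n − 2 = 55 − 2 = 53.
One-sided p = P(T_{53} < t) ≈ 0.0008.
So p < 0.001.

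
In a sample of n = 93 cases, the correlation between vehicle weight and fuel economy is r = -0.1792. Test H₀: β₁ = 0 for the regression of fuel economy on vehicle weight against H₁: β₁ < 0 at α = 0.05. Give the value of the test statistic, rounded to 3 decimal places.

t = -1.738

t = r·√(n − 2)/√(1 − r²) = -0.1792·√91/√0.967887 = -1.738.
df = n − 2 = 91.
One-sided p ≈ 0.0428, which is < 0.05, so reject H₀.
There is evidence of a linear association between vehicle weight and fuel economy.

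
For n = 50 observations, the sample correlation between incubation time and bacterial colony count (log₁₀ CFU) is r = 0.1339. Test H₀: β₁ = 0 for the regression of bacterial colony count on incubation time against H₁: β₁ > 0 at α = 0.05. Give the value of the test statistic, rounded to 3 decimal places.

t = 0.936

t = r·√(n − 2)/√(1 − r²) = 0.1339·√48/√0.982071 = 0.936.
df = n − 2 = 48.
One-sided p ≈ 0.1769, which is ≥ 0.05, so fail to reject H₀.
The data do not give significant evidence of a linear association between incubation time and bacterial colony count.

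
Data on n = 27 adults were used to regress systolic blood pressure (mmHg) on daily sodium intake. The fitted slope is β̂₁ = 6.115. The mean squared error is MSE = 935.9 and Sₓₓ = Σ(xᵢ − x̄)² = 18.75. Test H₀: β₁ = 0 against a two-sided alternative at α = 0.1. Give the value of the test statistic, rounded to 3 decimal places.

SE(β̂₁) = √(MSE/Sₓₓ) = √(935.9/18.75) = 7.06503.
t = 6.115 / 7.06503 = 0.866.
df = n − 2 = 25.
Two-sided p ≈ 0.3950, which is ≥ 0.1, so fail to reject H₀.
The data do not give significant evidence of an association between daily sodium intake and systolic blood pressure.

t = 0.866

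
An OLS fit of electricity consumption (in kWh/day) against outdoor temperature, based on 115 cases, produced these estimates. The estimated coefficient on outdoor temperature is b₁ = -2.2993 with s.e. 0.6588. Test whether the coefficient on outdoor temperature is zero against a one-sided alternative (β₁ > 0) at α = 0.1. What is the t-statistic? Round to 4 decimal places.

H₀: β₁ = 0 vs H₁: β₁ > 0.
t = (b₁ − β₁⁰)/SE = -2.2993 / 0.6588 = -3.4901.
df = n − 2 = 115 − 2 = 113.
One-sided p ≈ 0.9997, which is ≥ 0.1, so fail to reject H₀.
The data do not give significant evidence that the true slope on outdoor temperature is positive.

t = -3.4901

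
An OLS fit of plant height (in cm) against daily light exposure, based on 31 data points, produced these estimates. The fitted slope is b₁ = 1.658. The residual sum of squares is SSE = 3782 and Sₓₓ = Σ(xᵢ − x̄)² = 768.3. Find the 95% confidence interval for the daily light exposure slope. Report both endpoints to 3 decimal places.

MSE = SSE/(n − 2) = 3782/29 = 130.414.
SE(b₁) = √(MSE/Sₓₓ) = √(130.414/768.3) = 0.411999.
df = n − 2 = 29.
t* = t_{0.025, 29} = 2.04523.
Margin = t* × SE = 2.04523 × 0.411999 = 0.84263.
CI: 1.658 ± 0.84263 → (0.815, 2.501).
With 95% confidence, each one-unit increase in daily light exposure is associated with a change of between 0.815 and 2.501 cm in plant height.

(0.815, 2.501)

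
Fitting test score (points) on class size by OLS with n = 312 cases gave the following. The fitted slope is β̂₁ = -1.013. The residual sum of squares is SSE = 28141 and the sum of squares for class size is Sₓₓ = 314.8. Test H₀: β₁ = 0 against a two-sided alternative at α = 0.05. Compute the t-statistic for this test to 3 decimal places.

MSE = SSE/(n − 2) = 28141/310 = 90.7774.
SE(β̂₁) = √(MSE/Sₓₓ) = √(90.7774/314.8) = 0.536997.
t = -1.013 / 0.536997 = -1.886.
df = n − 2 = 310.
Two-sided p ≈ 0.0602, which is ≥ 0.05, so fail to reject H₀.
The data do not give significant evidence of an association between class size and test score.

t = -1.886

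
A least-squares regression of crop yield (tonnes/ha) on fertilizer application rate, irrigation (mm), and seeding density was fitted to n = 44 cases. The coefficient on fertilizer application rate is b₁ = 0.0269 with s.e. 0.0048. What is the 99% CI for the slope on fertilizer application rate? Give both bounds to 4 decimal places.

(0.0139, 0.0399)

df = n − k − 1 = 44 − 3 − 1 = 40.
t* = t_{0.005, 40} = 2.704459.
Margin = t* × SE = 2.704459 × 0.0048 = 0.012981.
CI: 0.0269 ± 0.012981 → (0.0139, 0.0399).
With 99% confidence, each one-unit increase in fertilizer application rate is associated with a change of between 0.0139 and 0.0399 tonnes/ha in crop yield, holding the other predictors fixed.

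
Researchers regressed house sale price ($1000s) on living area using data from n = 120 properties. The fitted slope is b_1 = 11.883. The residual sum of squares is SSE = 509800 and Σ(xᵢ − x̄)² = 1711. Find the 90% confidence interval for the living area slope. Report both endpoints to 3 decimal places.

MSE = SSE/(n − 2) = 509800/118 = 4320.34.
SE(b_1) = √(MSE/Sₓₓ) = √(4320.34/1711) = 1.58904.
df = n − 2 = 118.
t* = t_{0.05, 118} = 1.65787.
Margin = t* × SE = 1.65787 × 1.58904 = 2.63442.
CI: 11.883 ± 2.63442 → (9.249, 14.517).
With 90% confidence, each one-unit increase in living area is associated with a change of between 9.249 and 14.517 $1000s in house sale price.

(9.249, 14.517)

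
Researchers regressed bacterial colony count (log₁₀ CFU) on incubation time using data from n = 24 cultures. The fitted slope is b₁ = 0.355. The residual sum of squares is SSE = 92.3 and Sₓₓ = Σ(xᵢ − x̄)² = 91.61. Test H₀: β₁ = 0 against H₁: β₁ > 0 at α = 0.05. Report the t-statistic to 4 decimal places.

t = 1.6589

MSE = SSE/(n − 2) = 92.3/22 = 4.19545.
SE(b₁) = √(MSE/Sₓₓ) = √(4.19545/91.61) = 0.214002.
t = 0.355 / 0.214002 = 1.6589.
df = n − 2 = 22.
One-sided p ≈ 0.0557, which is ≥ 0.05, so fail to reject H₀.
The data do not give significant evidence that the true slope on incubation time is positive.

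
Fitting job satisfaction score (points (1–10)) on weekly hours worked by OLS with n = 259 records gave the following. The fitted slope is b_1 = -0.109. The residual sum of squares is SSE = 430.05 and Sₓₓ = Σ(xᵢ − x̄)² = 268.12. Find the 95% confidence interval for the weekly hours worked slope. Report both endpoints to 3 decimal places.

(-0.265, 0.047)

MSE = SSE/(n − 2) = 430.05/257 = 1.67335.
SE(b_1) = √(MSE/Sₓₓ) = √(1.67335/268.12) = 0.0790002.
df = n − 2 = 257.
t* = t_{0.025, 257} = 1.969237.
Margin = t* × SE = 1.969237 × 0.0790002 = 0.15557.
CI: -0.109 ± 0.15557 → (-0.265, 0.047).
With 95% confidence, each one-unit increase in weekly hours worked is associated with a change of between -0.265 and 0.047 points (1–10) in job satisfaction score.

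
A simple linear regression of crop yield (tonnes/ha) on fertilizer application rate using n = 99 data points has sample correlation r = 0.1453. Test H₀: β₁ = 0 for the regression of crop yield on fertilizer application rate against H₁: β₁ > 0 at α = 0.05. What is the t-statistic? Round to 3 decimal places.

t = r·√(n − 2)/√(1 − r²) = 0.1453·√97/√0.978888 = 1.446.
df = n − 2 = 97.
One-sided p ≈ 0.0756, which is ≥ 0.05, so fail to reject H₀.
The data do not give significant evidence of a linear association between fertilizer application rate and crop yield.

t = 1.446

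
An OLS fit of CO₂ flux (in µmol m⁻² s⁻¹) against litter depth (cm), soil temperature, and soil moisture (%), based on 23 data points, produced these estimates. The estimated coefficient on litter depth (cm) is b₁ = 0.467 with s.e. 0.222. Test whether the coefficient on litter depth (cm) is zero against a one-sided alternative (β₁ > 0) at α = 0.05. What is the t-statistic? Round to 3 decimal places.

H₀: β₁ = 0 vs H₁: β₁ > 0.
t = (b₁ − β₁⁰)/SE = 0.467 / 0.222 = 2.104.
df = n − k − 1 = 23 − 3 − 1 = 19.
One-sided p ≈ 0.0245, which is < 0.05, so reject H₀.
There is evidence that the true slope on litter depth (cm) is positive, holding the other predictors fixed.

t = 2.104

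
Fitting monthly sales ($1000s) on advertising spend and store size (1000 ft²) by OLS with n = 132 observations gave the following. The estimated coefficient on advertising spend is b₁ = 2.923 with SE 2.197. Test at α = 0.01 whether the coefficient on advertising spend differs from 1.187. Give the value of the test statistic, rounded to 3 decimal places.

H₀: β₁ = 1.187 vs H₁: β₁ ≠ 1.187.
t = (b₁ − β₁⁰)/SE = (2.923 − 1.187) / 2.197 = 0.790.
df = n − k − 1 = 132 − 2 − 1 = 129.
Two-sided p ≈ 0.4309, which is ≥ 0.01, so fail to reject H₀.
The data are consistent with a true slope of 1.187 $1000s per unit of advertising spend, holding the other predictors fixed.

t = 0.790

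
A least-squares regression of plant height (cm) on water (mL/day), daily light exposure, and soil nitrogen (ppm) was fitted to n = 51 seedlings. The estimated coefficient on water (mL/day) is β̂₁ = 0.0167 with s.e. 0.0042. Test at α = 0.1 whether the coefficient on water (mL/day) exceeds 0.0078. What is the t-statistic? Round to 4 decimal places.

H₀: β₁ = 0.0078 vs H₁: β₁ > 0.0078.
t = (β̂₁ − β₁⁰)/SE = (0.0167 − 0.0078) / 0.0042 = 2.1190.
df = n − k − 1 = 51 − 3 − 1 = 47.
One-sided p ≈ 0.0197, which is < 0.1, so reject H₀.
There is evidence that the true slope on water (mL/day) exceeds 0.0078 cm per unit, holding the other predictors fixed.

t = 2.1190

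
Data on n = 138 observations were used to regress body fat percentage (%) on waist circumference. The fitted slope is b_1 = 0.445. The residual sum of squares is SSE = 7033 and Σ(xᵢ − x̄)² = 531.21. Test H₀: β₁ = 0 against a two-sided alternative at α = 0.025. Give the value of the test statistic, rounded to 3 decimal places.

t = 1.426

MSE = SSE/(n − 2) = 7033/136 = 51.7132.
SE(b_1) = √(MSE/Sₓₓ) = √(51.7132/531.21) = 0.312009.
t = 0.445 / 0.312009 = 1.426.
df = n − 2 = 136.
Two-sided p ≈ 0.1561, which is ≥ 0.025, so fail to reject H₀.
The data do not give significant evidence of an association between waist circumference and body fat percentage.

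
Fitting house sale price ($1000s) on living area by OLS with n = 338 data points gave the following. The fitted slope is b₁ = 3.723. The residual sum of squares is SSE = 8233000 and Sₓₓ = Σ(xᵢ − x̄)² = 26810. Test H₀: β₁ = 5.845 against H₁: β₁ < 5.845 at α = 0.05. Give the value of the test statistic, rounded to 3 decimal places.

MSE = SSE/(n − 2) = 8233000/336 = 24503.
SE(b₁) = √(MSE/Sₓₓ) = √(24503/26810) = 0.956007.
t = (3.723 − 5.845) / 0.956007 = -2.220.
df = n − 2 = 336.
One-sided p ≈ 0.0136, which is < 0.05, so reject H₀.
There is evidence that the true slope on living area is below 5.845 $1000s per unit.

t = -2.220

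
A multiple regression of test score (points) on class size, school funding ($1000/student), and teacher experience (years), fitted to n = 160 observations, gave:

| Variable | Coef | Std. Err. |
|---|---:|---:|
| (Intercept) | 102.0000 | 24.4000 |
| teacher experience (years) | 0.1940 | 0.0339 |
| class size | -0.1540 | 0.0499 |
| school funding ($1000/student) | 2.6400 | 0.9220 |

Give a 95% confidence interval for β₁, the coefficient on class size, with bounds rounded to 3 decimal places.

Read off: b = -0.1540, SE = 0.0499 for class size.
df = n − k − 1 = 160 − 3 − 1 = 156.
t* = t_{0.025, 156} = 1.975288.
Margin = t* × SE = 1.975288 × 0.0499 = 0.09857.
CI: -0.1540 ± 0.09857 → (-0.253, -0.055).

(-0.253, -0.055)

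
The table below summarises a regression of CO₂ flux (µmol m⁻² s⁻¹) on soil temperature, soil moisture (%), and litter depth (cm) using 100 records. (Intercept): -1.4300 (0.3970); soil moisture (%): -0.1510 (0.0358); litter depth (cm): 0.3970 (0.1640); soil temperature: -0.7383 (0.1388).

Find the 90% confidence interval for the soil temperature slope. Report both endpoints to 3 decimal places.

Read off: b = -0.7383, SE = 0.1388 for soil temperature.
df = n − k − 1 = 100 − 3 − 1 = 96.
t* = t_{0.05, 96} = 1.660881.
Margin = t* × SE = 1.660881 × 0.1388 = 0.23053.
CI: -0.7383 ± 0.23053 → (-0.969, -0.508).

(-0.969, -0.508)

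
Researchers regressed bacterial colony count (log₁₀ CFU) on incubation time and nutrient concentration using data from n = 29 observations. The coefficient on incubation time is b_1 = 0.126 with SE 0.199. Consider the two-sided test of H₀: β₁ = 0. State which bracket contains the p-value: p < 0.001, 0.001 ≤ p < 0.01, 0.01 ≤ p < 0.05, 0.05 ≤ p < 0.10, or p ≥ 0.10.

p ≥ 0.10

t = 0.126 / 0.199 = 0.633.
df = n − k − 1 = 29 − 2 − 1 = 26.
Two-sided p = 2·P(T_{26} > |t|) ≈ 0.5322.
So p ≥ 0.10.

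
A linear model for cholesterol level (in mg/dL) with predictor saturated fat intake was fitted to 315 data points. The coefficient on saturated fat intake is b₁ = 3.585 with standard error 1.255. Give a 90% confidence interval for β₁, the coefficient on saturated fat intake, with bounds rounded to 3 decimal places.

(1.515, 5.655)

df = n − 2 = 315 − 2 = 313.
t* = t_{0.05, 313} = 1.649736.
Margin = t* × SE = 1.649736 × 1.255 = 2.07042.
CI: 3.585 ± 2.07042 → (1.515, 5.655).
With 90% confidence, each one-unit increase in saturated fat intake is associated with a change of between 1.515 and 5.655 mg/dL in cholesterol level.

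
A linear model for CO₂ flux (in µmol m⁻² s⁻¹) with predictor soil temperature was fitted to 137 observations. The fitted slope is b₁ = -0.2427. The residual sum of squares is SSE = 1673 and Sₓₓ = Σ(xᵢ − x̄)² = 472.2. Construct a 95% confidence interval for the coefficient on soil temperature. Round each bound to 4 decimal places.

MSE = SSE/(n − 2) = 1673/135 = 12.3926.
SE(b₁) = √(MSE/Sₓₓ) = √(12.3926/472.2) = 0.162001.
df = n − 2 = 135.
t* = t_{0.025, 135} = 1.977692.
Margin = t* × SE = 1.977692 × 0.162001 = 0.320388.
CI: -0.2427 ± 0.320388 → (-0.5631, 0.0777).
With 95% confidence, each one-unit increase in soil temperature is associated with a change of between -0.5631 and 0.0777 µmol m⁻² s⁻¹ in CO₂ flux.

(-0.5631, 0.0777)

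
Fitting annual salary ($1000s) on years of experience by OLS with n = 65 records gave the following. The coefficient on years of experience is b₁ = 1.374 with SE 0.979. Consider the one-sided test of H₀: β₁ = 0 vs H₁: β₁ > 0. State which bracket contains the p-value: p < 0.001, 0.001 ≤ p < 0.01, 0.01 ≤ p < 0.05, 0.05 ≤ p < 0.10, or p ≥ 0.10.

0.05 ≤ p < 0.10

t = 1.374 / 0.979 = 1.403.
df = n − 2 = 65 − 2 = 63.
One-sided p = P(T_{63} > t) ≈ 0.0827.
So 0.05 ≤ p < 0.10.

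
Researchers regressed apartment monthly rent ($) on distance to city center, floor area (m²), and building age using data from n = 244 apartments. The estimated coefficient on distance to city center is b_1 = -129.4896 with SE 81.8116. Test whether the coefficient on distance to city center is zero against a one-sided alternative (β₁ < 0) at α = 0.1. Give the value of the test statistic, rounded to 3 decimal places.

t = -1.583

H₀: β₁ = 0 vs H₁: β₁ < 0.
t = (b_1 − β₁⁰)/SE = -129.4896 / 81.8116 = -1.583.
df = n − k − 1 = 244 − 3 − 1 = 240.
One-sided p ≈ 0.0574, which is < 0.1, so reject H₀.
There is evidence that the true slope on distance to city center is negative, holding the other predictors fixed.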